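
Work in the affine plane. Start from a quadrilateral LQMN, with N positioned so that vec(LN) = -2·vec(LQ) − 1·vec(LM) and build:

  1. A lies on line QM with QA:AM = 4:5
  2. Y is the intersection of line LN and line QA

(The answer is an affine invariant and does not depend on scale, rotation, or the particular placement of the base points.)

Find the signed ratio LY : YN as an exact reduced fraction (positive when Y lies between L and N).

LY:YN = -1/4

Choose coordinates L = (0, 0), Q = (1, 0), M = (0, 1), N = (-2, -1).
1. A lies on line QM with QA:AM = 4:5 ⇒ A = (5/9, 4/9)
2. Y is the intersection of line LN and line QA ⇒ Y = (2/3, 1/3)
Y = L + t·(N−L) with t = -1/3, so LY:YN = t:(1−t) = -1/3:4/3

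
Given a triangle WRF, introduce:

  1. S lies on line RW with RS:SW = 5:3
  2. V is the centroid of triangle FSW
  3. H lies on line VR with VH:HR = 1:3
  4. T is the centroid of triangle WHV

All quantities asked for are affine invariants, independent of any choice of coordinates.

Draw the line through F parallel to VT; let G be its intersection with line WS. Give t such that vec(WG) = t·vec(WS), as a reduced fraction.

Assign W = (0, 0), R = (1, 0), F = (0, 1) — the answer is frame-independent, so this choice is without loss of generality.
1. S lies on line RW with RS:SW = 5:3 ⇒ S = (3/8, 0)
2. V is the centroid of triangle FSW ⇒ V = (1/8, 1/3)
3. H lies on line VR with VH:HR = 1:3 ⇒ H = (11/32, 1/4)
4. T is the centroid of triangle WHV ⇒ T = (5/32, 7/36)
through F parallel to VT: direction (1/32, -5/36); meets WS at G = (9/40, 0)
G = W + t·(S−W) with t = 3/5

t = 3/5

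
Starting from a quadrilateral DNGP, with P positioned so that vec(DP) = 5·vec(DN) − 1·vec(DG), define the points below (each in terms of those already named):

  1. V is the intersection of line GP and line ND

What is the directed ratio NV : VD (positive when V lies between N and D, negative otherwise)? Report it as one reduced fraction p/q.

NV:VD = -3/5

Choose coordinates D = (0, 0), N = (1, 0), G = (0, 1), P = (5, -1).
1. V is the intersection of line GP and line ND ⇒ V = (5/2, 0)
V = N + t·(D−N) with t = -3/2, so NV:VD = t:(1−t) = -3/2:5/2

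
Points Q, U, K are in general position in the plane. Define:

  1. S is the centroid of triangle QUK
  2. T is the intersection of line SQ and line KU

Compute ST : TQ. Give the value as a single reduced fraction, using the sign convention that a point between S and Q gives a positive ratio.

ST:TQ = -1/3

Work in coordinates with Q = (0, 0), U = (1, 0), K = (0, 1).
1. S is the centroid of triangle QUK ⇒ S = (1/3, 1/3)
2. T is the intersection of line SQ and line KU ⇒ T = (1/2, 1/2)
T = S + t·(Q−S) with t = -1/2, so ST:TQ = t:(1−t) = -1/2:3/2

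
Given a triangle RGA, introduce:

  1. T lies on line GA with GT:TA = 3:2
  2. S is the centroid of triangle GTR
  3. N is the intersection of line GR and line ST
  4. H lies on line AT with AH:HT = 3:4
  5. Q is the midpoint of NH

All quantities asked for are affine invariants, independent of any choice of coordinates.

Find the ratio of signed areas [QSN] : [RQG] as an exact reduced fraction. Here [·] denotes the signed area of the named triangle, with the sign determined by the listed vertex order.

Assign R = (0, 0), G = (1, 0), A = (0, 1) — the answer is frame-independent, so this choice is without loss of generality.
1. T lies on line GA with GT:TA = 3:2 ⇒ T = (2/5, 3/5)
2. S is the centroid of triangle GTR ⇒ S = (7/15, 1/5)
3. N is the intersection of line GR and line ST ⇒ N = (1/2, 0)
4. H lies on line AT with AH:HT = 3:4 ⇒ H = (6/35, 29/35)
5. Q is the midpoint of NH ⇒ Q = (47/140, 29/70)
2·[QSN] = -2/105, 2·[RQG] = -29/70
[QSN]:[RQG] = -2/105:-29/70 = 4/87

[QSN]:[RQG] = 4/87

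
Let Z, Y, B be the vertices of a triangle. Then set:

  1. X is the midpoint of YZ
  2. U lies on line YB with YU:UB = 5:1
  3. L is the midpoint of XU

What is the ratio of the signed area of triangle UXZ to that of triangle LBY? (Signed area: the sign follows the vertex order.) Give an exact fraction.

Choose coordinates Z = (0, 0), Y = (1, 0), B = (0, 1).
1. X is the midpoint of YZ ⇒ X = (1/2, 0)
2. U lies on line YB with YU:UB = 5:1 ⇒ U = (1/6, 5/6)
3. L is the midpoint of XU ⇒ L = (1/3, 5/12)
2·[UXZ] = -5/12, 2·[LBY] = -1/4
[UXZ]:[LBY] = -5/12:-1/4 = 5/3

[UXZ]:[LBY] = 5/3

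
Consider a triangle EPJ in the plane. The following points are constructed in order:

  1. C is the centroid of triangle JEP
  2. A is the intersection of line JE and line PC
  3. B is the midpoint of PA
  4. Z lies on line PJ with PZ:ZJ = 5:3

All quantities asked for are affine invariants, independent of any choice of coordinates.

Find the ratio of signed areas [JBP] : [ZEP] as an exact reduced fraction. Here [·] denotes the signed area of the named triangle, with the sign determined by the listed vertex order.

[JBP]:[ZEP] = 2/5

Work in coordinates with E = (0, 0), P = (1, 0), J = (0, 1).
1. C is the centroid of triangle JEP ⇒ C = (1/3, 1/3)
2. A is the intersection of line JE and line PC ⇒ A = (0, 1/2)
3. B is the midpoint of PA ⇒ B = (1/2, 1/4)
4. Z lies on line PJ with PZ:ZJ = 5:3 ⇒ Z = (3/8, 5/8)
2·[JBP] = 1/4, 2·[ZEP] = 5/8
[JBP]:[ZEP] = 1/4:5/8 = 2/5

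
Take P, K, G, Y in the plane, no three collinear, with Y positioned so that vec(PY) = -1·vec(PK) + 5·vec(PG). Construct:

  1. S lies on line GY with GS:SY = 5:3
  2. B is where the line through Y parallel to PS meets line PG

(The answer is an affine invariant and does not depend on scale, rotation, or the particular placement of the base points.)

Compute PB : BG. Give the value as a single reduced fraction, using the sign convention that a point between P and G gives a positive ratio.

Assign P = (0, 0), K = (1, 0), G = (0, 1), Y = (-1, 5) — the answer is frame-independent, so this choice is without loss of generality.
1. S lies on line GY with GS:SY = 5:3 ⇒ S = (-5/8, 7/2)
2. B is where the line through Y parallel to PS meets line PG ⇒ B = (0, -3/5)
B = P + t·(G−P) with t = -3/5, so PB:BG = t:(1−t) = -3/5:8/5

PB:BG = -3/8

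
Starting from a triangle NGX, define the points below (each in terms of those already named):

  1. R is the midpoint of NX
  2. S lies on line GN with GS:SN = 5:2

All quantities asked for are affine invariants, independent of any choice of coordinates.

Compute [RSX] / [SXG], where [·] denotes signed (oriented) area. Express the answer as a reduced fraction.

[RSX]:[SXG] = -1/5

Work in coordinates with N = (0, 0), G = (1, 0), X = (0, 1).
1. R is the midpoint of NX ⇒ R = (0, 1/2)
2. S lies on line GN with GS:SN = 5:2 ⇒ S = (2/7, 0)
2·[RSX] = 1/7, 2·[SXG] = -5/7
[RSX]:[SXG] = 1/7:-5/7 = -1/5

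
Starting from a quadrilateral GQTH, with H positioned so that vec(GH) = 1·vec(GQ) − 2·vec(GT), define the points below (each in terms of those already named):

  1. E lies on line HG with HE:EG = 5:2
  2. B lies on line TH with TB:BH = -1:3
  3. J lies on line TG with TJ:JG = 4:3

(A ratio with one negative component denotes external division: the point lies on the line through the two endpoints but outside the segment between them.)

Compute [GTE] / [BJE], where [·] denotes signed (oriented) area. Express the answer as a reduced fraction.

[GTE]:[BJE] = -28/9

Work in coordinates with G = (0, 0), Q = (1, 0), T = (0, 1), H = (1, -2).
1. E lies on line HG with HE:EG = 5:2 ⇒ E = (2/7, -4/7)
2. B lies on line TH with TB:BH = -1:3 ⇒ B = (-1/2, 5/2)
3. J lies on line TG with TJ:JG = 4:3 ⇒ J = (0, 3/7)
2·[GTE] = -2/7, 2·[BJE] = 9/98
[GTE]:[BJE] = -2/7:9/98 = -28/9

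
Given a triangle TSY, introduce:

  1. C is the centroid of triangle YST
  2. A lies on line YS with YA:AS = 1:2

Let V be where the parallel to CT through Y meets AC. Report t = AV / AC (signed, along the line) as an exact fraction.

t = -2

Set T = (0, 0), S = (1, 0), Y = (0, 1); any affine frame gives the same invariant.
1. C is the centroid of triangle YST ⇒ C = (1/3, 1/3)
2. A lies on line YS with YA:AS = 1:2 ⇒ A = (1/3, 2/3)
through Y parallel to CT: direction (-1/3, -1/3); meets AC at V = (1/3, 4/3)
V = A + t·(C−A) with t = -2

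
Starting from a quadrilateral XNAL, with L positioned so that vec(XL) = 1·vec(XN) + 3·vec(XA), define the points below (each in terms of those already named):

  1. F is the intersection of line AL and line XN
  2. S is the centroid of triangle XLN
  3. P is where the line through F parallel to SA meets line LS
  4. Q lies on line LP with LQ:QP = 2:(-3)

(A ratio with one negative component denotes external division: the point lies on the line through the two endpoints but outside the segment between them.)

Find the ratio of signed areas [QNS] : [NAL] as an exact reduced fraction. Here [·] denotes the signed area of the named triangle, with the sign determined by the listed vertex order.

Work in coordinates with X = (0, 0), N = (1, 0), A = (0, 1), L = (1, 3).
1. F is the intersection of line AL and line XN ⇒ F = (-1/2, 0)
2. S is the centroid of triangle XLN ⇒ S = (2/3, 1)
3. P is where the line through F parallel to SA meets line LS ⇒ P = (1/2, 0)
4. Q lies on line LP with LQ:QP = 2:(-3) ⇒ Q = (2, 9)
2·[QNS] = -4, 2·[NAL] = -3
[QNS]:[NAL] = -4:-3 = 4/3

[QNS]:[NAL] = 4/3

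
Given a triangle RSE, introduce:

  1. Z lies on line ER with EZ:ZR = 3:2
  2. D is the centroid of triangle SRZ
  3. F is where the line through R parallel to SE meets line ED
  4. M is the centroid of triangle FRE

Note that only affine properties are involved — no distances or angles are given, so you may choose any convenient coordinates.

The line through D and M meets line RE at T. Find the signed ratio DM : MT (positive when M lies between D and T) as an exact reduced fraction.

Assign R = (0, 0), S = (1, 0), E = (0, 1) — the answer is frame-independent, so this choice is without loss of generality.
1. Z lies on line ER with EZ:ZR = 3:2 ⇒ Z = (0, 2/5)
2. D is the centroid of triangle SRZ ⇒ D = (1/3, 2/15)
3. F is where the line through R parallel to SE meets line ED ⇒ F = (5/8, -5/8)
4. M is the centroid of triangle FRE ⇒ M = (5/24, 1/8)
line DM meets RE at T = (0, 1/9)
M = D + t·(T−D) with t = 3/8, so DM:MT = 3/8:5/8

DM:MT = 3/5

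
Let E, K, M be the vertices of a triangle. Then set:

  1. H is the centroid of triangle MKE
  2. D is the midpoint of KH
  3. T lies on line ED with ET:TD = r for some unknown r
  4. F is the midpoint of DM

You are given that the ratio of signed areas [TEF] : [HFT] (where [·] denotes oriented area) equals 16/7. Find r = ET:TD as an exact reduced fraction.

Set E = (0, 0), K = (1, 0), M = (0, 1); any affine frame gives the same invariant.
1. H is the centroid of triangle MKE ⇒ H = (1/3, 1/3)
2. D is the midpoint of KH ⇒ D = (2/3, 1/6)
3. With ET:TD = r, write λ = r/(r+1) so T = E + λ·(D−E); T is affine-linear in λ
4. F is the midpoint of DM ⇒ F = (1/3, 7/12)
Every point depending on T is an affine combination of T and λ-independent points, so each such coordinate is linear in λ; the λ² term in each signed area is a multiple of (D−E)×(D−E) = 0, so 2·[TEF] and 2·[HFT] are each linear in λ. Evaluating at λ=0 and λ=1:
  2·[TEF] = -1/3·λ,   2·[HFT] = -1/6·λ + 1/12
So [TEF]:[HFT] = (-1/3·λ) / (-1/6·λ + 1/12). Setting this equal to 16/7:
  -1/3·λ = 16/7·(-1/6·λ + 1/12)  ⇒  λ = 4
Then r = λ/(1−λ) = (4)/(-3) = -4/3. Check: with r = -4/3, T = (8/3, 2/3) and [TEF]:[HFT] = 16/7 as required.

r = -4/3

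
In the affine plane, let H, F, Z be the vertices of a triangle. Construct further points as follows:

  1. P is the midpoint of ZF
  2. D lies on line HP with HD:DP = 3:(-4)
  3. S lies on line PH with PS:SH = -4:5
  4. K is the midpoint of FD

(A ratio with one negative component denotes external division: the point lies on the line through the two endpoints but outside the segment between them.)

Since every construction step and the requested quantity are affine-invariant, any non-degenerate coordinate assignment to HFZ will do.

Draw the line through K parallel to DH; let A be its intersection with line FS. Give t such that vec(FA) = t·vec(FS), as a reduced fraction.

t = 1/2

Work in coordinates with H = (0, 0), F = (1, 0), Z = (0, 1).
1. P is the midpoint of ZF ⇒ P = (1/2, 1/2)
2. D lies on line HP with HD:DP = 3:(-4) ⇒ D = (-3/2, -3/2)
3. S lies on line PH with PS:SH = -4:5 ⇒ S = (5/2, 5/2)
4. K is the midpoint of FD ⇒ K = (-1/4, -3/4)
through K parallel to DH: direction (3/2, 3/2); meets FS at A = (7/4, 5/4)
A = F + t·(S−F) with t = 1/2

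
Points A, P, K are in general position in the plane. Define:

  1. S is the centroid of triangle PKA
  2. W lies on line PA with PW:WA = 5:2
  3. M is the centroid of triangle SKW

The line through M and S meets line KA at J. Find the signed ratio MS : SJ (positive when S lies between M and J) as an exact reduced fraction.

Choose coordinates A = (0, 0), P = (1, 0), K = (0, 1).
1. S is the centroid of triangle PKA ⇒ S = (1/3, 1/3)
2. W lies on line PA with PW:WA = 5:2 ⇒ W = (2/7, 0)
3. M is the centroid of triangle SKW ⇒ M = (13/63, 4/9)
line MS meets KA at J = (0, 5/8)
S = M + t·(J−M) with t = -8/13, so MS:SJ = -8/13:21/13

MS:SJ = -8/21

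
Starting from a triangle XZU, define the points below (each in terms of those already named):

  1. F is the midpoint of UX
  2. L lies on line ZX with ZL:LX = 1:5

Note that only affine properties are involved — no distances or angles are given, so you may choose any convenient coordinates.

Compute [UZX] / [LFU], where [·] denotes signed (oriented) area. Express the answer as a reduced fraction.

Work in coordinates with X = (0, 0), Z = (1, 0), U = (0, 1).
1. F is the midpoint of UX ⇒ F = (0, 1/2)
2. L lies on line ZX with ZL:LX = 1:5 ⇒ L = (5/6, 0)
2·[UZX] = -1, 2·[LFU] = -5/12
[UZX]:[LFU] = -1:-5/12 = 12/5

[UZX]:[LFU] = 12/5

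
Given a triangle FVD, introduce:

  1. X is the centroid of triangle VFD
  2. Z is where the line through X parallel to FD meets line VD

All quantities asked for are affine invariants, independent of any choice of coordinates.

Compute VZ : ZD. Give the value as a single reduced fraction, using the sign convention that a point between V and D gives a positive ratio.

VZ:ZD = 2

Work in coordinates with F = (0, 0), V = (1, 0), D = (0, 1).
1. X is the centroid of triangle VFD ⇒ X = (1/3, 1/3)
2. Z is where the line through X parallel to FD meets line VD ⇒ Z = (1/3, 2/3)
Z = V + t·(D−V) with t = 2/3, so VZ:ZD = t:(1−t) = 2/3:1/3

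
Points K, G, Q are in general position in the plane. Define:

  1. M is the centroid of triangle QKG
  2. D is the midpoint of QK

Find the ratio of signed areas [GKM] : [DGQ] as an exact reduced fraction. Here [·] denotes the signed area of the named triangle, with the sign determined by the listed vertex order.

Set K = (0, 0), G = (1, 0), Q = (0, 1); any affine frame gives the same invariant.
1. M is the centroid of triangle QKG ⇒ M = (1/3, 1/3)
2. D is the midpoint of QK ⇒ D = (0, 1/2)
2·[GKM] = -1/3, 2·[DGQ] = 1/2
[GKM]:[DGQ] = -1/3:1/2 = -2/3

[GKM]:[DGQ] = -2/3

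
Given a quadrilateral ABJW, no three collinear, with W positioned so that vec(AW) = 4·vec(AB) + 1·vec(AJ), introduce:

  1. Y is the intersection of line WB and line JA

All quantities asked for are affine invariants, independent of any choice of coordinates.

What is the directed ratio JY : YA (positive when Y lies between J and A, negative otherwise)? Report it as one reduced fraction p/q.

Work in coordinates with A = (0, 0), B = (1, 0), J = (0, 1), W = (4, 1).
1. Y is the intersection of line WB and line JA ⇒ Y = (0, -1/3)
Y = J + t·(A−J) with t = 4/3, so JY:YA = t:(1−t) = 4/3:-1/3

JY:YA = -4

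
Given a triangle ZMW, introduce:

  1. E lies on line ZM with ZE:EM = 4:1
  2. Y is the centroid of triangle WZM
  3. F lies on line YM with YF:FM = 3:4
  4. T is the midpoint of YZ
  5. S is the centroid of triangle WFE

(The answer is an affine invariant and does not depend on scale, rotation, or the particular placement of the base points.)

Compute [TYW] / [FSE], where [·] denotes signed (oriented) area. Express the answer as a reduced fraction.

Assign Z = (0, 0), M = (1, 0), W = (0, 1) — the answer is frame-independent, so this choice is without loss of generality.
1. E lies on line ZM with ZE:EM = 4:1 ⇒ E = (4/5, 0)
2. Y is the centroid of triangle WZM ⇒ Y = (1/3, 1/3)
3. F lies on line YM with YF:FM = 3:4 ⇒ F = (13/21, 4/21)
4. T is the midpoint of YZ ⇒ T = (1/6, 1/6)
5. S is the centroid of triangle WFE ⇒ S = (149/315, 25/63)
2·[TYW] = 1/6, 2·[FSE] = -1/105
[TYW]:[FSE] = 1/6:-1/105 = -35/2

[TYW]:[FSE] = -35/2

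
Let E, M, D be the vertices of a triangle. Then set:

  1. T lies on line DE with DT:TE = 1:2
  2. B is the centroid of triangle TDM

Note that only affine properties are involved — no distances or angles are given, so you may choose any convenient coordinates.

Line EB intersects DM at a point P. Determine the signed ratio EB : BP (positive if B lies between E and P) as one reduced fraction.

Choose coordinates E = (0, 0), M = (1, 0), D = (0, 1).
1. T lies on line DE with DT:TE = 1:2 ⇒ T = (0, 2/3)
2. B is the centroid of triangle TDM ⇒ B = (1/3, 5/9)
line EB meets DM at P = (3/8, 5/8)
B = E + t·(P−E) with t = 8/9, so EB:BP = 8/9:1/9

EB:BP = 8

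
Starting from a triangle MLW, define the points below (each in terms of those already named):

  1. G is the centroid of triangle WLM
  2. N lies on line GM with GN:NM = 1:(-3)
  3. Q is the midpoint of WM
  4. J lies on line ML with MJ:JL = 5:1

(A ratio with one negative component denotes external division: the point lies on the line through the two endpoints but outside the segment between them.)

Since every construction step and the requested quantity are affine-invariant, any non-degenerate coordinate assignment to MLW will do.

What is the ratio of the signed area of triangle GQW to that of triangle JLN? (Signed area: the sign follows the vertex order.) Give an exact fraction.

Assign M = (0, 0), L = (1, 0), W = (0, 1) — the answer is frame-independent, so this choice is without loss of generality.
1. G is the centroid of triangle WLM ⇒ G = (1/3, 1/3)
2. N lies on line GM with GN:NM = 1:(-3) ⇒ N = (1/2, 1/2)
3. Q is the midpoint of WM ⇒ Q = (0, 1/2)
4. J lies on line ML with MJ:JL = 5:1 ⇒ J = (5/6, 0)
2·[GQW] = -1/6, 2·[JLN] = 1/12
[GQW]:[JLN] = -1/6:1/12 = -2

[GQW]:[JLN] = -2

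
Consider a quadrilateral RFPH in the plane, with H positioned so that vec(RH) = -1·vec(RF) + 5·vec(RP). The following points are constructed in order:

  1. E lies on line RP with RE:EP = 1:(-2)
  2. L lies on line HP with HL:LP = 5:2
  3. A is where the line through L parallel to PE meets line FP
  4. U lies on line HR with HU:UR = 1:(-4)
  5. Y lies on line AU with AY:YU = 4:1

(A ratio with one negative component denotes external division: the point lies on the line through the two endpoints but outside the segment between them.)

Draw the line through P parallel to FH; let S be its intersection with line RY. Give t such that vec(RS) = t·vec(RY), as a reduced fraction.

Assign R = (0, 0), F = (1, 0), P = (0, 1), H = (-1, 5) — the answer is frame-independent, so this choice is without loss of generality.
1. E lies on line RP with RE:EP = 1:(-2) ⇒ E = (0, -1)
2. L lies on line HP with HL:LP = 5:2 ⇒ L = (-2/7, 15/7)
3. A is where the line through L parallel to PE meets line FP ⇒ A = (-2/7, 9/7)
4. U lies on line HR with HU:UR = 1:(-4) ⇒ U = (-4/3, 20/3)
5. Y lies on line AU with AY:YU = 4:1 ⇒ Y = (-118/105, 587/105)
through P parallel to FH: direction (-2, 5); meets RY at S = (-59/146, 587/292)
S = R + t·(Y−R) with t = 105/292

t = 105/292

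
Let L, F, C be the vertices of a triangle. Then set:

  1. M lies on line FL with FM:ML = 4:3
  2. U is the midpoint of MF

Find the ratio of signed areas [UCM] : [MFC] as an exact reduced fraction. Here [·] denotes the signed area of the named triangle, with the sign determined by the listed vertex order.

[UCM]:[MFC] = 1/2

Work in coordinates with L = (0, 0), F = (1, 0), C = (0, 1).
1. M lies on line FL with FM:ML = 4:3 ⇒ M = (3/7, 0)
2. U is the midpoint of MF ⇒ U = (5/7, 0)
2·[UCM] = 2/7, 2·[MFC] = 4/7
[UCM]:[MFC] = 2/7:4/7 = 1/2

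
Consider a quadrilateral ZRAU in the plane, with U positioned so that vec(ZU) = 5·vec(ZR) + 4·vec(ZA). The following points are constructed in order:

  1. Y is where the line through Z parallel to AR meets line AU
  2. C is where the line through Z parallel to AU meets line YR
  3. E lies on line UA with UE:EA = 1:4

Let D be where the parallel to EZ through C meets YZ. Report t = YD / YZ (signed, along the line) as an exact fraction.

Choose coordinates Z = (0, 0), R = (1, 0), A = (0, 1), U = (5, 4).
1. Y is where the line through Z parallel to AR meets line AU ⇒ Y = (-5/8, 5/8)
2. C is where the line through Z parallel to AU meets line YR ⇒ C = (25/64, 15/64)
3. E lies on line UA with UE:EA = 1:4 ⇒ E = (4, 17/5)
through C parallel to EZ: direction (-4, -17/5); meets YZ at D = (125/2368, -125/2368)
D = Y + t·(Z−Y) with t = 321/296

t = 321/296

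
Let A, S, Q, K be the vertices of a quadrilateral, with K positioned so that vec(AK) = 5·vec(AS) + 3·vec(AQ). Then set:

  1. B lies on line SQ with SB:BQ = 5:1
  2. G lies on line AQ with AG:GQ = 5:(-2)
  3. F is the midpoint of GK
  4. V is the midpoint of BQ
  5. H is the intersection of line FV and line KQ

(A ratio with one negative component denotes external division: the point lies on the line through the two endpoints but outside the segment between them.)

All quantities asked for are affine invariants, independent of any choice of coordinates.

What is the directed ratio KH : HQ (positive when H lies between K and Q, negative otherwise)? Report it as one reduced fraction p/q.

KH:HQ = 139/23

Work in coordinates with A = (0, 0), S = (1, 0), Q = (0, 1), K = (5, 3).
1. B lies on line SQ with SB:BQ = 5:1 ⇒ B = (1/6, 5/6)
2. G lies on line AQ with AG:GQ = 5:(-2) ⇒ G = (0, 5/3)
3. F is the midpoint of GK ⇒ F = (5/2, 7/3)
4. V is the midpoint of BQ ⇒ V = (1/12, 11/12)
5. H is the intersection of line FV and line KQ ⇒ H = (115/162, 104/81)
H = K + t·(Q−K) with t = 139/162, so KH:HQ = t:(1−t) = 139/162:23/162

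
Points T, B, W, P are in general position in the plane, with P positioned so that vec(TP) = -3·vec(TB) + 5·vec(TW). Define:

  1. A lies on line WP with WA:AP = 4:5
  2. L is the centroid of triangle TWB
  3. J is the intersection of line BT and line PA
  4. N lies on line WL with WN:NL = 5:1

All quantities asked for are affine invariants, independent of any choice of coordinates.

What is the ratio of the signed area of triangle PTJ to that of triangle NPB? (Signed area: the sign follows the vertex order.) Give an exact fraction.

Work in coordinates with T = (0, 0), B = (1, 0), W = (0, 1), P = (-3, 5).
1. A lies on line WP with WA:AP = 4:5 ⇒ A = (-4/3, 25/9)
2. L is the centroid of triangle TWB ⇒ L = (1/3, 1/3)
3. J is the intersection of line BT and line PA ⇒ J = (3/4, 0)
4. N lies on line WL with WN:NL = 5:1 ⇒ N = (5/18, 4/9)
2·[PTJ] = 15/4, 2·[NPB] = -11/6
[PTJ]:[NPB] = 15/4:-11/6 = -45/22

[PTJ]:[NPB] = -45/22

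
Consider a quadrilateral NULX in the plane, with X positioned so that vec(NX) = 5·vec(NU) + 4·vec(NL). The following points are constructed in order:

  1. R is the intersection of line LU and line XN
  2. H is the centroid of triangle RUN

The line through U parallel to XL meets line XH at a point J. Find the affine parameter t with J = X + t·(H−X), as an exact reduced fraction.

Set N = (0, 0), U = (1, 0), L = (0, 1), X = (5, 4); any affine frame gives the same invariant.
1. R is the intersection of line LU and line XN ⇒ R = (5/9, 4/9)
2. H is the centroid of triangle RUN ⇒ H = (14/27, 4/27)
through U parallel to XL: direction (-5, -3); meets XH at J = (-183/157, -204/157)
J = X + t·(H−X) with t = 216/157

t = 216/157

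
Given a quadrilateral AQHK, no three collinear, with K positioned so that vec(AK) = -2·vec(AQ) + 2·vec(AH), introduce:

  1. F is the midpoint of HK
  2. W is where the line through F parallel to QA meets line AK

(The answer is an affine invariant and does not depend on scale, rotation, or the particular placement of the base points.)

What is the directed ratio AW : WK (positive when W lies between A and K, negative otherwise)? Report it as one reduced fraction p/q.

Assign A = (0, 0), Q = (1, 0), H = (0, 1), K = (-2, 2) — the answer is frame-independent, so this choice is without loss of generality.
1. F is the midpoint of HK ⇒ F = (-1, 3/2)
2. W is where the line through F parallel to QA meets line AK ⇒ W = (-3/2, 3/2)
W = A + t·(K−A) with t = 3/4, so AW:WK = t:(1−t) = 3/4:1/4

AW:WK = 3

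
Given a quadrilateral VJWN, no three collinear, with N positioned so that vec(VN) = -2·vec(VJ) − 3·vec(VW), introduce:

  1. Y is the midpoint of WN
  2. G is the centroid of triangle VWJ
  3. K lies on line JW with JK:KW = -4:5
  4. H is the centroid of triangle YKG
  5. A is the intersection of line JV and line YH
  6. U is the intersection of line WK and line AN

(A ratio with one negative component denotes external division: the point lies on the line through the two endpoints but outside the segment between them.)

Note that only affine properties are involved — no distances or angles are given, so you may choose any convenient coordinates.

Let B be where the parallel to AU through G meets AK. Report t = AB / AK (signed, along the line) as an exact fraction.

Choose coordinates V = (0, 0), J = (1, 0), W = (0, 1), N = (-2, -3).
1. Y is the midpoint of WN ⇒ Y = (-1, -1)
2. G is the centroid of triangle VWJ ⇒ G = (1/3, 1/3)
3. K lies on line JW with JK:KW = -4:5 ⇒ K = (5, -4)
4. H is the centroid of triangle YKG ⇒ H = (13/9, -14/9)
5. A is the intersection of line JV and line YH ⇒ A = (-27/5, 0)
6. U is the intersection of line WK and line AN ⇒ U = (49, -48)
through G parallel to AU: direction (272/5, -48); meets AK at B = (163/30, -25/6)
B = A + t·(K−A) with t = 25/24

t = 25/24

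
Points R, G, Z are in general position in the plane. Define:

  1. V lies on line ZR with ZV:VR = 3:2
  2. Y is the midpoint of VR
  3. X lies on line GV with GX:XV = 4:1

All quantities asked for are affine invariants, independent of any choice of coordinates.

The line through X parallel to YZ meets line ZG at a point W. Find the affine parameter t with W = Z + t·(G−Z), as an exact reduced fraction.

Assign R = (0, 0), G = (1, 0), Z = (0, 1) — the answer is frame-independent, so this choice is without loss of generality.
1. V lies on line ZR with ZV:VR = 3:2 ⇒ V = (0, 2/5)
2. Y is the midpoint of VR ⇒ Y = (0, 1/5)
3. X lies on line GV with GX:XV = 4:1 ⇒ X = (1/5, 8/25)
through X parallel to YZ: direction (0, 4/5); meets ZG at W = (1/5, 4/5)
W = Z + t·(G−Z) with t = 1/5

t = 1/5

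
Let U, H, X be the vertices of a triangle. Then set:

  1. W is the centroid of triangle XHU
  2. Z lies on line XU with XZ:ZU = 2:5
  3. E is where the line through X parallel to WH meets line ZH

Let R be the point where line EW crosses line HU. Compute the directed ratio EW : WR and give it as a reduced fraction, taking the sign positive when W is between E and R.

EW:WR = 4

Choose coordinates U = (0, 0), H = (1, 0), X = (0, 1).
1. W is the centroid of triangle XHU ⇒ W = (1/3, 1/3)
2. Z lies on line XU with XZ:ZU = 2:5 ⇒ Z = (0, 5/7)
3. E is where the line through X parallel to WH meets line ZH ⇒ E = (-4/3, 5/3)
line EW meets HU at R = (3/4, 0)
W = E + t·(R−E) with t = 4/5, so EW:WR = 4/5:1/5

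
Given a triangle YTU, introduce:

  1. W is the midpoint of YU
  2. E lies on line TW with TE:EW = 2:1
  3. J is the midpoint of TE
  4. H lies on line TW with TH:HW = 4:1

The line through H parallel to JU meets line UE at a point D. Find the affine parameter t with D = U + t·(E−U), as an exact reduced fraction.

t = 7/5

Work in coordinates with Y = (0, 0), T = (1, 0), U = (0, 1).
1. W is the midpoint of YU ⇒ W = (0, 1/2)
2. E lies on line TW with TE:EW = 2:1 ⇒ E = (1/3, 1/3)
3. J is the midpoint of TE ⇒ J = (2/3, 1/6)
4. H lies on line TW with TH:HW = 4:1 ⇒ H = (1/5, 2/5)
through H parallel to JU: direction (-2/3, 5/6); meets UE at D = (7/15, 1/15)
D = U + t·(E−U) with t = 7/5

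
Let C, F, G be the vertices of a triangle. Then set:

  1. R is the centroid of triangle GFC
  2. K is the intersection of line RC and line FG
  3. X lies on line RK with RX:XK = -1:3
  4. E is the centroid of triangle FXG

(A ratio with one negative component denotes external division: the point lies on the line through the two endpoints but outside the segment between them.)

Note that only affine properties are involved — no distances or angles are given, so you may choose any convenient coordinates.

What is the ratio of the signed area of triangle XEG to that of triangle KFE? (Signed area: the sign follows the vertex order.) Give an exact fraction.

Assign C = (0, 0), F = (1, 0), G = (0, 1) — the answer is frame-independent, so this choice is without loss of generality.
1. R is the centroid of triangle GFC ⇒ R = (1/3, 1/3)
2. K is the intersection of line RC and line FG ⇒ K = (1/2, 1/2)
3. X lies on line RK with RX:XK = -1:3 ⇒ X = (1/4, 1/4)
4. E is the centroid of triangle FXG ⇒ E = (5/12, 5/12)
2·[XEG] = 1/6, 2·[KFE] = -1/12
[XEG]:[KFE] = 1/6:-1/12 = -2

[XEG]:[KFE] = -2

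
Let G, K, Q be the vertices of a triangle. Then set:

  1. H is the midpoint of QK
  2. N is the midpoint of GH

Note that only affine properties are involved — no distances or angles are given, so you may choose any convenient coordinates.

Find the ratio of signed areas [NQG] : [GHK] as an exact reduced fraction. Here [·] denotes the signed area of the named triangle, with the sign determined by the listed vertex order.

[NQG]:[GHK] = -1/2

Assign G = (0, 0), K = (1, 0), Q = (0, 1) — the answer is frame-independent, so this choice is without loss of generality.
1. H is the midpoint of QK ⇒ H = (1/2, 1/2)
2. N is the midpoint of GH ⇒ N = (1/4, 1/4)
2·[NQG] = 1/4, 2·[GHK] = -1/2
[NQG]:[GHK] = 1/4:-1/2 = -1/2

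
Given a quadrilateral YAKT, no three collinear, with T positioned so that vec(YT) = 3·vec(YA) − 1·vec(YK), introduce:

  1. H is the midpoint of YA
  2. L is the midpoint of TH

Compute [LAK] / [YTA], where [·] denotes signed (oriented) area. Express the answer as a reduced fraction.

[LAK]:[YTA] = -1/4

Work in coordinates with Y = (0, 0), A = (1, 0), K = (0, 1), T = (3, -1).
1. H is the midpoint of YA ⇒ H = (1/2, 0)
2. L is the midpoint of TH ⇒ L = (7/4, -1/2)
2·[LAK] = -1/4, 2·[YTA] = 1
[LAK]:[YTA] = -1/4:1 = -1/4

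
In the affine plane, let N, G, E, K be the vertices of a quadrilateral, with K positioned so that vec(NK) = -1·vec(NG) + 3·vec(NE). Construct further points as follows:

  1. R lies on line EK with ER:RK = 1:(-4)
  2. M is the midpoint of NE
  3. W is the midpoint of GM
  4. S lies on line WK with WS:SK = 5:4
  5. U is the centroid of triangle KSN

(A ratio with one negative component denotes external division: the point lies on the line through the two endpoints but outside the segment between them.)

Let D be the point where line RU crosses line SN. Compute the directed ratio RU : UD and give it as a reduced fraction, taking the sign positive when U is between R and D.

Choose coordinates N = (0, 0), G = (1, 0), E = (0, 1), K = (-1, 3).
1. R lies on line EK with ER:RK = 1:(-4) ⇒ R = (1/3, 1/3)
2. M is the midpoint of NE ⇒ M = (0, 1/2)
3. W is the midpoint of GM ⇒ W = (1/2, 1/4)
4. S lies on line WK with WS:SK = 5:4 ⇒ S = (-1/3, 16/9)
5. U is the centroid of triangle KSN ⇒ U = (-4/9, 43/27)
line RU meets SN at D = (-55/234, 440/351)
U = R + t·(D−R) with t = 26/19, so RU:UD = 26/19:-7/19

RU:UD = -26/7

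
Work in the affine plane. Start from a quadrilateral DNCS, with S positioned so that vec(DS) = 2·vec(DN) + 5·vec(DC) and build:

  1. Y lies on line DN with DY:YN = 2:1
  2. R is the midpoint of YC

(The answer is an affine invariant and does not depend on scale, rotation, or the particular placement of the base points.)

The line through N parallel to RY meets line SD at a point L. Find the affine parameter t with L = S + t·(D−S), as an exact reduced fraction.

Set D = (0, 0), N = (1, 0), C = (0, 1), S = (2, 5); any affine frame gives the same invariant.
1. Y lies on line DN with DY:YN = 2:1 ⇒ Y = (2/3, 0)
2. R is the midpoint of YC ⇒ R = (1/3, 1/2)
through N parallel to RY: direction (1/3, -1/2); meets SD at L = (3/8, 15/16)
L = S + t·(D−S) with t = 13/16

t = 13/16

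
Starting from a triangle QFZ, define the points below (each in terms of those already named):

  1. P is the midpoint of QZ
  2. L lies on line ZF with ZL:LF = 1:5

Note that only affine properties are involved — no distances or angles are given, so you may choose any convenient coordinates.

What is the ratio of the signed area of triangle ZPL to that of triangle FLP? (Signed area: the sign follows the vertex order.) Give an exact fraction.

[ZPL]:[FLP] = 1/5

Assign Q = (0, 0), F = (1, 0), Z = (0, 1) — the answer is frame-independent, so this choice is without loss of generality.
1. P is the midpoint of QZ ⇒ P = (0, 1/2)
2. L lies on line ZF with ZL:LF = 1:5 ⇒ L = (1/6, 5/6)
2·[ZPL] = 1/12, 2·[FLP] = 5/12
[ZPL]:[FLP] = 1/12:5/12 = 1/5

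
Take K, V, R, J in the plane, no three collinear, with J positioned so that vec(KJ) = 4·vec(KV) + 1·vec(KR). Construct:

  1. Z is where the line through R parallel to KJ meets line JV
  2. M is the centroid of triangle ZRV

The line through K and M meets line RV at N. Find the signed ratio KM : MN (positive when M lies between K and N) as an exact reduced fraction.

Assign K = (0, 0), V = (1, 0), R = (0, 1), J = (4, 1) — the answer is frame-independent, so this choice is without loss of generality.
1. Z is where the line through R parallel to KJ meets line JV ⇒ Z = (16, 5)
2. M is the centroid of triangle ZRV ⇒ M = (17/3, 2)
line KM meets RV at N = (17/23, 6/23)
M = K + t·(N−K) with t = 23/3, so KM:MN = 23/3:-20/3

KM:MN = -23/20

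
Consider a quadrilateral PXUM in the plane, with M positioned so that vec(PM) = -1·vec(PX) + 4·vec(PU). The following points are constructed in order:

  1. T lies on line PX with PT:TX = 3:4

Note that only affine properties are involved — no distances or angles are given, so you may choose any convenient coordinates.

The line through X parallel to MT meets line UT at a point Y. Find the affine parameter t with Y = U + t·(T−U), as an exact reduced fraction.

t = 9

Set P = (0, 0), X = (1, 0), U = (0, 1), M = (-1, 4); any affine frame gives the same invariant.
1. T lies on line PX with PT:TX = 3:4 ⇒ T = (3/7, 0)
through X parallel to MT: direction (10/7, -4); meets UT at Y = (27/7, -8)
Y = U + t·(T−U) with t = 9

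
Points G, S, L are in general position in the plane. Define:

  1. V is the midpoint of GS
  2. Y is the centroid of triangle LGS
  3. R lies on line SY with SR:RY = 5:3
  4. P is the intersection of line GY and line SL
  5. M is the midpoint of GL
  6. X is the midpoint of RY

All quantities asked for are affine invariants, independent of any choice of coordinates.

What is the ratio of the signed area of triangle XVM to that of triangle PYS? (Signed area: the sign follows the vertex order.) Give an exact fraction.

Work in coordinates with G = (0, 0), S = (1, 0), L = (0, 1).
1. V is the midpoint of GS ⇒ V = (1/2, 0)
2. Y is the centroid of triangle LGS ⇒ Y = (1/3, 1/3)
3. R lies on line SY with SR:RY = 5:3 ⇒ R = (7/12, 5/24)
4. P is the intersection of line GY and line SL ⇒ P = (1/2, 1/2)
5. M is the midpoint of GL ⇒ M = (0, 1/2)
6. X is the midpoint of RY ⇒ X = (11/24, 13/48)
2·[XVM] = -11/96, 2·[PYS] = 1/6
[XVM]:[PYS] = -11/96:1/6 = -11/16

[XVM]:[PYS] = -11/16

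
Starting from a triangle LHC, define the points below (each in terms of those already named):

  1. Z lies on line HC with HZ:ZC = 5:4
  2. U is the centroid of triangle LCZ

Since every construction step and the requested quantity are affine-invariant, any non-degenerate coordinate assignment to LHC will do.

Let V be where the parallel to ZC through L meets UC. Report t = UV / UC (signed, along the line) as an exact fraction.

Choose coordinates L = (0, 0), H = (1, 0), C = (0, 1).
1. Z lies on line HC with HZ:ZC = 5:4 ⇒ Z = (4/9, 5/9)
2. U is the centroid of triangle LCZ ⇒ U = (4/27, 14/27)
through L parallel to ZC: direction (-4/9, 4/9); meets UC at V = (4/9, -4/9)
V = U + t·(C−U) with t = -2

t = -2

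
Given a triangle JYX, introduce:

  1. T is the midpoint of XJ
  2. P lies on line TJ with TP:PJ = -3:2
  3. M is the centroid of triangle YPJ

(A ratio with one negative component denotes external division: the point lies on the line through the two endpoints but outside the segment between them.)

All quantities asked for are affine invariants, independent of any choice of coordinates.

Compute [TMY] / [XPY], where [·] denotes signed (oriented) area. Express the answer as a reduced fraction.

[TMY]:[XPY] = 1/3

Assign J = (0, 0), Y = (1, 0), X = (0, 1) — the answer is frame-independent, so this choice is without loss of generality.
1. T is the midpoint of XJ ⇒ T = (0, 1/2)
2. P lies on line TJ with TP:PJ = -3:2 ⇒ P = (0, -1)
3. M is the centroid of triangle YPJ ⇒ M = (1/3, -1/3)
2·[TMY] = 2/3, 2·[XPY] = 2
[TMY]:[XPY] = 2/3:2 = 1/3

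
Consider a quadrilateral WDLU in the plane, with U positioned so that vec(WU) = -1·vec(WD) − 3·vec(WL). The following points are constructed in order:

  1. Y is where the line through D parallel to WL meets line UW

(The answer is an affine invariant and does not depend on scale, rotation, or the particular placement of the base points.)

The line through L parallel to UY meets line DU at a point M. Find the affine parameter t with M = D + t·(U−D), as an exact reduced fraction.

t = 4/3

Work in coordinates with W = (0, 0), D = (1, 0), L = (0, 1), U = (-1, -3).
1. Y is where the line through D parallel to WL meets line UW ⇒ Y = (1, 3)
through L parallel to UY: direction (2, 6); meets DU at M = (-5/3, -4)
M = D + t·(U−D) with t = 4/3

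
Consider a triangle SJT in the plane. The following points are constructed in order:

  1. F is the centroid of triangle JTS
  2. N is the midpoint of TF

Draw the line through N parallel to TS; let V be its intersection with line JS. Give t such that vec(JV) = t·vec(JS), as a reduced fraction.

t = 5/6

Choose coordinates S = (0, 0), J = (1, 0), T = (0, 1).
1. F is the centroid of triangle JTS ⇒ F = (1/3, 1/3)
2. N is the midpoint of TF ⇒ N = (1/6, 2/3)
through N parallel to TS: direction (0, -1); meets JS at V = (1/6, 0)
V = J + t·(S−J) with t = 5/6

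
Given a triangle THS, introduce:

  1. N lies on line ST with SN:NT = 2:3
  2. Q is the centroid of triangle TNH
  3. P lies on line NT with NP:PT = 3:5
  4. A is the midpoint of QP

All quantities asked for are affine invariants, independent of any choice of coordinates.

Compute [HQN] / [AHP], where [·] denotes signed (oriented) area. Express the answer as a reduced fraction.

[HQN]:[AHP] = -8

Work in coordinates with T = (0, 0), H = (1, 0), S = (0, 1).
1. N lies on line ST with SN:NT = 2:3 ⇒ N = (0, 3/5)
2. Q is the centroid of triangle TNH ⇒ Q = (1/3, 1/5)
3. P lies on line NT with NP:PT = 3:5 ⇒ P = (0, 3/8)
4. A is the midpoint of QP ⇒ A = (1/6, 23/80)
2·[HQN] = -1/5, 2·[AHP] = 1/40
[HQN]:[AHP] = -1/5:1/40 = -8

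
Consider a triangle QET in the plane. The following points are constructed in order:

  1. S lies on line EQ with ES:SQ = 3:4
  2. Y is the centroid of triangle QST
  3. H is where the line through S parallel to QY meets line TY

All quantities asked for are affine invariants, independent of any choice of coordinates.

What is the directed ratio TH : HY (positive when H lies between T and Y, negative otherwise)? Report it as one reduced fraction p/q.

Assign Q = (0, 0), E = (1, 0), T = (0, 1) — the answer is frame-independent, so this choice is without loss of generality.
1. S lies on line EQ with ES:SQ = 3:4 ⇒ S = (4/7, 0)
2. Y is the centroid of triangle QST ⇒ Y = (4/21, 1/3)
3. H is where the line through S parallel to QY meets line TY ⇒ H = (8/21, -1/3)
H = T + t·(Y−T) with t = 2, so TH:HY = t:(1−t) = 2:-1

TH:HY = -2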